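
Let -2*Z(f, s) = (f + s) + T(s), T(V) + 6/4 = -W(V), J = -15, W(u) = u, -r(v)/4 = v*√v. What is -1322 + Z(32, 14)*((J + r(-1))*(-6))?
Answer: -5389/2 + 366*I ≈ -2694.5 + 366.0*I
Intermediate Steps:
r(v) = -4*v^(3/2) (r(v) = -4*v*√v = -4*v^(3/2))
T(V) = -3/2 - V
Z(f, s) = ¾ - f/2 (Z(f, s) = -((f + s) + (-3/2 - s))/2 = -(-3/2 + f)/2 = ¾ - f/2)
-1322 + Z(32, 14)*((J + r(-1))*(-6)) = -1322 + (¾ - ½*32)*((-15 - (-4)*I)*(-6)) = -1322 + (¾ - 16)*((-15 - (-4)*I)*(-6)) = -1322 - 61*(-15 + 4*I)*(-6)/4 = -1322 - 61*(90 - 24*I)/4 = -1322 + (-2745/2 + 366*I) = -5389/2 + 366*I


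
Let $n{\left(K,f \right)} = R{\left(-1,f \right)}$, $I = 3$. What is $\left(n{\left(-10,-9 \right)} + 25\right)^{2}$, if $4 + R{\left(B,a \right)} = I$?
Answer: $576$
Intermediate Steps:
$R{\left(B,a \right)} = -1$ ($R{\left(B,a \right)} = -4 + 3 = -1$)
$n{\left(K,f \right)} = -1$
$\left(n{\left(-10,-9 \right)} + 25\right)^{2} = \left(-1 + 25\right)^{2} = 24^{2} = 576$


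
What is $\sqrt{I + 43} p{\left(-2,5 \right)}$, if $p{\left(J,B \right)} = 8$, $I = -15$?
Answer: $16 \sqrt{7} \approx 42.332$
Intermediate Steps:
$\sqrt{I + 43} p{\left(-2,5 \right)} = \sqrt{-15 + 43} \cdot 8 = \sqrt{28} \cdot 8 = 2 \sqrt{7} \cdot 8 = 16 \sqrt{7}$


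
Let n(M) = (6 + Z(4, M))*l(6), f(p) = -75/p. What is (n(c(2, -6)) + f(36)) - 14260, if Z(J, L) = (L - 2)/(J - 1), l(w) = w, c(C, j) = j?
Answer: -170905/12 ≈ -14242.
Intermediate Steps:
Z(J, L) = (-2 + L)/(-1 + J)
n(M) = 32 + 2*M (n(M) = (6 + (-2 + M)/(-1 + 4))*6 = (6 + (-2 + M)/3)*6 = (6 + (-2/3 + M/3))*6 = (16/3 + M/3)*6 = 32 + 2*M)
(n(c(2, -6)) + f(36)) - 14260 = ((32 + 2*(-6)) - 75/36) - 14260 = ((32 - 12) - 75*1/36) - 14260 = (20 - 25/12) - 14260 = 215/12 - 14260 = -170905/12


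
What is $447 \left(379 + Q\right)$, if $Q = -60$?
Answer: $142593$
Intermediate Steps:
$447 \left(379 + Q\right) = 447 \left(379 - 60\right) = 447 \cdot 319 = 142593$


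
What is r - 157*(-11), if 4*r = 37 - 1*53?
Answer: 1723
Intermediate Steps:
r = -4 (r = (37 - 1*53)/4 = (37 - 53)/4 = (1/4)*(-16) = -4)
r - 157*(-11) = -4 - 157*(-11) = -4 + 1727 = 1723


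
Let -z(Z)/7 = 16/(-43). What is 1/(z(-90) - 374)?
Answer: -43/15970 ≈ -0.0026925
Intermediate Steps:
z(Z) = 112/43 (z(Z) = -112/(-43) = -112*(-1)/43 = -7*(-16/43) = 112/43)
1/(z(-90) - 374) = 1/(112/43 - 374) = 1/(-15970/43) = -43/15970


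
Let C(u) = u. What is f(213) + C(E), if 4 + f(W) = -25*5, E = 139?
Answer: 10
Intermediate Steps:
f(W) = -129 (f(W) = -4 - 25*5 = -4 - 125 = -129)
f(213) + C(E) = -129 + 139 = 10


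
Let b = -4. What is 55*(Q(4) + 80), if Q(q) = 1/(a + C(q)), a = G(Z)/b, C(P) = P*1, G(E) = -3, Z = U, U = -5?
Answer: 83820/19 ≈ 4411.6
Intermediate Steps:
Z = -5
C(P) = P
a = ¾ (a = -3/(-4) = -3*(-¼) = ¾ ≈ 0.75000)
Q(q) = 1/(¾ + q)
55*(Q(4) + 80) = 55*(4/(3 + 4*4) + 80) = 55*(4/(3 + 16) + 80) = 55*(4/19 + 80) = 55*(1524/19) = 83820/19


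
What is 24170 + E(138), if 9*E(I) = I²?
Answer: 26286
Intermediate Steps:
E(I) = I²/9
24170 + E(138) = 24170 + (⅑)*138² = 24170 + (⅑)*19044 = 24170 + 2116 = 26286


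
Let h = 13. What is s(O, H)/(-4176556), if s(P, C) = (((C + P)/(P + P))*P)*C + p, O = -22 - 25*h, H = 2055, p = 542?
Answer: -438878/1044139 ≈ -0.42033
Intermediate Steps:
O = -347 (O = -22 - 25*13 = -22 - 325 = -347)
s(P, C) = 542 + C*(C/2 + P/2) (s(P, C) = (((C + P)/(P + P))*P)*C + 542 = (((C + P)/((2*P)))*P)*C + 542 = (((C + P)*(1/(2*P)))*P)*C + 542 = (((C + P)/(2*P))*P)*C + 542 = (C/2 + P/2)*C + 542 = C*(C/2 + P/2) + 542 = 542 + C*(C/2 + P/2))
s(O, H)/(-4176556) = (542 + (1/2)*2055**2 + (1/2)*2055*(-347))/(-4176556) = (542 + (1/2)*4223025 - 713085/2)*(-1/4176556) = (542 + 4223025/2 - 713085/2)*(-1/4176556) = 1755512*(-1/4176556) = -438878/1044139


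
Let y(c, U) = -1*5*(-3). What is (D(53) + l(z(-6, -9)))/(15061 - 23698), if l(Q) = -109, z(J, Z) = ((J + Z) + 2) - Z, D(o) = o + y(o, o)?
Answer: 41/8637 ≈ 0.0047470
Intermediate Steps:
y(c, U) = 15 (y(c, U) = -5*(-3) = 15)
D(o) = 15 + o (D(o) = o + 15 = 15 + o)
z(J, Z) = 2 + J (z(J, Z) = (2 + J + Z) - Z = 2 + J)
(D(53) + l(z(-6, -9)))/(15061 - 23698) = ((15 + 53) - 109)/(15061 - 23698) = (68 - 109)/(-8637) = -41*(-1/8637) = 41/8637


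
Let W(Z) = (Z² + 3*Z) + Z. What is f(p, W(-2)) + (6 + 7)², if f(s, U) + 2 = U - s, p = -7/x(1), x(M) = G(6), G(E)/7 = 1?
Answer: 164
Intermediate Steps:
G(E) = 7 (G(E) = 7*1 = 7)
x(M) = 7
W(Z) = Z² + 4*Z
p = -1 (p = -7/7 = -7*⅐ = -1)
f(s, U) = -2 + U - s (f(s, U) = -2 + (U - s) = -2 + U - s)
f(p, W(-2)) + (6 + 7)² = (-2 - 2*(4 - 2) - 1*(-1)) + (6 + 7)² = (-2 - 2*2 + 1) + 13² = (-2 - 4 + 1) + 169 = -5 + 169 = 164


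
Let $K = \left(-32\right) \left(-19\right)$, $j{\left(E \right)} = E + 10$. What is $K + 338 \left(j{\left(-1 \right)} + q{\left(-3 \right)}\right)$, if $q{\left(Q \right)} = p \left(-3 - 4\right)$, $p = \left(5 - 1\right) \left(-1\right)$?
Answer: $13114$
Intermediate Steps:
$j{\left(E \right)} = 10 + E$
$p = -4$ ($p = 4 \left(-1\right) = -4$)
$q{\left(Q \right)} = 28$ ($q{\left(Q \right)} = - 4 \left(-3 - 4\right) = \left(-4\right) \left(-7\right) = 28$)
$K = 608$
$K + 338 \left(j{\left(-1 \right)} + q{\left(-3 \right)}\right) = 608 + 338 \left(\left(10 - 1\right) + 28\right) = 608 + 338 \left(9 + 28\right) = 608 + 338 \cdot 37 = 608 + 12506 = 13114$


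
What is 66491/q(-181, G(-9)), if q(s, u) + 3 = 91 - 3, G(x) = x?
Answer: 66491/85 ≈ 782.25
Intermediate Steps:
q(s, u) = 85 (q(s, u) = -3 + (91 - 3) = -3 + 88 = 85)
66491/q(-181, G(-9)) = 66491/85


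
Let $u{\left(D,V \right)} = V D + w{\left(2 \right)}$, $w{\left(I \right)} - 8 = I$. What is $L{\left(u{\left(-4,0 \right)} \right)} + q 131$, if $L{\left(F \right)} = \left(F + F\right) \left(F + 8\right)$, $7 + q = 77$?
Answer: $9530$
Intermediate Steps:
$q = 70$ ($q = -7 + 77 = 70$)
$w{\left(I \right)} = 8 + I$
$u{\left(D,V \right)} = 10 + D V$ ($u{\left(D,V \right)} = V D + \left(8 + 2\right) = D V + 10 = 10 + D V$)
$L{\left(F \right)} = 2 F \left(8 + F\right)$
$L{\left(u{\left(-4,0 \right)} \right)} + q 131 = 2 \left(10 - 0\right) \left(8 + \left(10 - 0\right)\right) + 70 \cdot 131 = 2 \left(10 + 0\right) \left(8 + \left(10 + 0\right)\right) + 9170 = 2 \cdot 10 \left(8 + 10\right) + 9170 = 2 \cdot 10 \cdot 18 + 9170 = 360 + 9170 = 9530$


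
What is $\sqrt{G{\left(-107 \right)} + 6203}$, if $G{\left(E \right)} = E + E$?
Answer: $\sqrt{5989} \approx 77.389$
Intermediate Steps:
$G{\left(E \right)} = 2 E$
$\sqrt{G{\left(-107 \right)} + 6203} = \sqrt{2 \left(-107\right) + 6203} = \sqrt{-214 + 6203} = \sqrt{5989}$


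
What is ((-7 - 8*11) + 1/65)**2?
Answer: 38118276/4225 ≈ 9022.1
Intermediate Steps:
((-7 - 8*11) + 1/65)**2 = ((-7 - 88) + 1/65)**2 = (-95 + 1/65)**2 = (-6174/65)**2 = 38118276/4225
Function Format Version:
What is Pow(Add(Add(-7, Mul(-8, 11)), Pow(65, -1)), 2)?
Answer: Rational(38118276, 4225) ≈ 9022.1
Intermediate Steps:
Pow(Add(Add(-7, Mul(-8, 11)), Pow(65, -1)), 2) = Pow(Add(Add(-7, -88), Rational(1, 65)), 2) = Pow(Add(-95, Rational(1, 65)), 2) = Pow(Rational(-6174, 65), 2) = Rational(38118276, 4225)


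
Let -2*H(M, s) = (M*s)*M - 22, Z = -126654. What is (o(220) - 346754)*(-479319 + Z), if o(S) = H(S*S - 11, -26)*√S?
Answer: 210123561642 - 36890956561292064*√55 ≈ -2.7359e+17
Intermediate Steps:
H(M, s) = 11 - s*M²/2 (H(M, s) = -((M*s)*M - 22)/2 = -(s*M² - 22)/2 = -(-22 + s*M²)/2 = 11 - s*M²/2)
o(S) = √S*(11 + 13*(-11 + S²)²) (o(S) = (11 - ½*(-26)*(S*S - 11)²)*√S = (11 - ½*(-26)*(S² - 11)²)*√S = (11 - ½*(-26)*(-11 + S²)²)*√S = (11 + 13*(-11 + S²)²)*√S = √S*(11 + 13*(-11 + S²)²))
(o(220) - 346754)*(-479319 + Z) = (√220*(11 + 13*(-11 + 220²)²) - 346754)*(-479319 - 126654) = ((2*√55)*(11 + 13*(-11 + 48400)²) - 346754)*(-605973) = ((2*√55)*(11 + 13*48389²) - 346754)*(-605973) = ((2*√55)*(11 + 13*2341495321) - 346754)*(-605973) = ((2*√55)*(11 + 30439439173) - 346754)*(-605973) = ((2*√55)*30439439184 - 346754)*(-605973) = (60878878368*√55 - 346754)*(-605973) = (-346754 + 60878878368*√55)*(-605973) = 210123561642 - 36890956561292064*√55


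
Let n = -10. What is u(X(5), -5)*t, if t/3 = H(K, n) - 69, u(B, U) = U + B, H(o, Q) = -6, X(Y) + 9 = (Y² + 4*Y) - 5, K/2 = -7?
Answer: -5850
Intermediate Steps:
K = -14 (K = 2*(-7) = -14)
X(Y) = -14 + Y² + 4*Y (X(Y) = -9 + ((Y² + 4*Y) - 5) = -9 + (-5 + Y² + 4*Y) = -14 + Y² + 4*Y)
u(B, U) = B + U
t = -225 (t = 3*(-6 - 69) = 3*(-75) = -225)
u(X(5), -5)*t = ((-14 + 5² + 4*5) - 5)*(-225) = ((-14 + 25 + 20) - 5)*(-225) = (31 - 5)*(-225) = 26*(-225) = -5850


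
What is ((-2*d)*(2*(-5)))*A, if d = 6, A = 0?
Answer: 0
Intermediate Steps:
((-2*d)*(2*(-5)))*A = ((-2*6)*(2*(-5)))*0 = -12*(-10)*0 = 120*0 = 0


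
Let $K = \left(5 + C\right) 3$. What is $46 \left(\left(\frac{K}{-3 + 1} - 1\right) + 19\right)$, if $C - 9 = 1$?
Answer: $-207$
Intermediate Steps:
$C = 10$ ($C = 9 + 1 = 10$)
$K = 45$ ($K = \left(5 + 10\right) 3 = 15 \cdot 3 = 45$)
$46 \left(\left(\frac{K}{-3 + 1} - 1\right) + 19\right) = 46 \left(\left(\frac{45}{-3 + 1} - 1\right) + 19\right) = 46 \left(\left(\frac{45}{-2} - 1\right) + 19\right) = 46 \left(\left(45 \left(- \frac{1}{2}\right) - 1\right) + 19\right) = 46 \left(\left(- \frac{45}{2} - 1\right) + 19\right) = 46 \left(- \frac{47}{2} + 19\right) = 46 \left(- \frac{9}{2}\right) = -207$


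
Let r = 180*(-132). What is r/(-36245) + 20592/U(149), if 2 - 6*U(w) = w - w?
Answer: 40710816/659 ≈ 61777.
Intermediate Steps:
r = -23760
U(w) = ⅓ (U(w) = ⅓ - (w - w)/6 = ⅓ - ⅙*0 = ⅓ + 0 = ⅓)
r/(-36245) + 20592/U(149) = -23760/(-36245) + 20592/(⅓) = -23760*(-1/36245) + 20592*3 = 432/659 + 61776 = 40710816/659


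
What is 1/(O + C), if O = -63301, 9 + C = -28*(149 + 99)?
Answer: -1/70254 ≈ -1.4234e-5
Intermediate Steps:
C = -6953 (C = -9 - 28*(149 + 99) = -9 - 28*248 = -9 - 6944 = -6953)
1/(O + C) = 1/(-63301 - 6953) = 1/(-70254) = -1/70254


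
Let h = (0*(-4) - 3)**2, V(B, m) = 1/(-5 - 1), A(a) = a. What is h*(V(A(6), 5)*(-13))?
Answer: 39/2 ≈ 19.500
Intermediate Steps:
V(B, m) = -1/6 (V(B, m) = 1/(-6) = -1/6)
h = 9 (h = (0 - 3)**2 = (-3)**2 = 9)
h*(V(A(6), 5)*(-13)) = 9*(-1/6*(-13)) = 9*(13/6) = 39/2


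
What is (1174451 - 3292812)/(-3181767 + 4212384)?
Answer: -302623/147231 ≈ -2.0554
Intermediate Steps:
(1174451 - 3292812)/(-3181767 + 4212384) = -2118361/1030617 = -2118361*1/1030617 = -302623/147231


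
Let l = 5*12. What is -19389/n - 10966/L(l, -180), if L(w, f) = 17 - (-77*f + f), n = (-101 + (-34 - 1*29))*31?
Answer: 320663051/69462692 ≈ 4.6163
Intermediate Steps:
l = 60
n = -5084 (n = (-101 + (-34 - 29))*31 = (-101 - 63)*31 = -164*31 = -5084)
L(w, f) = 17 + 76*f (L(w, f) = 17 - (-76)*f = 17 + 76*f)
-19389/n - 10966/L(l, -180) = -19389/(-5084) - 10966/(17 + 76*(-180)) = -19389*(-1/5084) - 10966/(17 - 13680) = 19389/5084 - 10966/(-13663) = 19389/5084 - 10966*(-1/13663) = 19389/5084 + 10966/13663 = 320663051/69462692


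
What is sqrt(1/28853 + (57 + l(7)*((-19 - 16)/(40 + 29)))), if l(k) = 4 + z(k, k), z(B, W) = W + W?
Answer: 2*sqrt(5270325392486)/663619 ≈ 6.9188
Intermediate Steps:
z(B, W) = 2*W
l(k) = 4 + 2*k
sqrt(1/28853 + (57 + l(7)*((-19 - 16)/(40 + 29)))) = sqrt(1/28853 + (57 + (4 + 2*7)*((-19 - 16)/(40 + 29)))) = sqrt(1/28853 + (57 + (4 + 14)*(-35/69))) = sqrt(1/28853 + (57 + 18*(-35*1/69))) = sqrt(1/28853 + (57 + 18*(-35/69))) = sqrt(1/28853 + (57 - 210/23)) = sqrt(1/28853 + 1101/23) = sqrt(31767176/663619) = 2*sqrt(5270325392486)/663619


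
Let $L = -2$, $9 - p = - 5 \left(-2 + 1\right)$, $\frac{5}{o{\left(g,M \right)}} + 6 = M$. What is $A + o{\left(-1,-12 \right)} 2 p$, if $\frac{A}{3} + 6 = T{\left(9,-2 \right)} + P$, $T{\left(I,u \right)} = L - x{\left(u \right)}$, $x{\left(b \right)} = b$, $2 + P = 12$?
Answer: $\frac{88}{9} \approx 9.7778$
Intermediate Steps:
$P = 10$ ($P = -2 + 12 = 10$)
$o{\left(g,M \right)} = \frac{5}{-6 + M}$
$p = 4$ ($p = 9 - - 5 \left(-2 + 1\right) = 9 - \left(-5\right) \left(-1\right) = 9 - 5 = 4$)
$T{\left(I,u \right)} = -2 - u$
$A = 12$ ($A = -18 + 3 \left(\left(-2 - -2\right) + 10\right) = -18 + 3 \left(\left(-2 + 2\right) + 10\right) = -18 + 3 \left(0 + 10\right) = -18 + 3 \cdot 10 = -18 + 30 = 12$)
$A + o{\left(-1,-12 \right)} 2 p = 12 + \frac{5}{-6 - 12} \cdot 2 \cdot 4 = 12 + \frac{5}{-18} \cdot 8 = 12 + 5 \left(- \frac{1}{18}\right) 8 = 12 - \frac{20}{9} = \frac{88}{9}$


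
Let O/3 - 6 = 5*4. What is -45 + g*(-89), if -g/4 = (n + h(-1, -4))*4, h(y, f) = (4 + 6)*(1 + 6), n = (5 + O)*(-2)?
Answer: -136749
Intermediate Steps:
O = 78 (O = 18 + 3*(5*4) = 18 + 3*20 = 18 + 60 = 78)
n = -166 (n = (5 + 78)*(-2) = 83*(-2) = -166)
h(y, f) = 70 (h(y, f) = 10*7 = 70)
g = 1536 (g = -4*(-166 + 70)*4 = -(-384)*4 = -4*(-384) = 1536)
-45 + g*(-89) = -45 + 1536*(-89) = -45 - 136704 = -136749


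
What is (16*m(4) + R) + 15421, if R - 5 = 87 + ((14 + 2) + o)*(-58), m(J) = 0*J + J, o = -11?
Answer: 15287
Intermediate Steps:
m(J) = J (m(J) = 0 + J = J)
R = -198 (R = 5 + (87 + ((14 + 2) - 11)*(-58)) = 5 + (87 + (16 - 11)*(-58)) = 5 + (87 + 5*(-58)) = 5 + (87 - 290) = 5 - 203 = -198)
(16*m(4) + R) + 15421 = (16*4 - 198) + 15421 = (64 - 198) + 15421 = -134 + 15421 = 15287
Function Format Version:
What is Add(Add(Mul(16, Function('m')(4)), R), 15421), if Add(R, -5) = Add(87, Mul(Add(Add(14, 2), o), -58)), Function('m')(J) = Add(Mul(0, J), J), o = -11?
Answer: 15287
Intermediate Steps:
Function('m')(J) = J (Function('m')(J) = Add(0, J) = J)
R = -198 (R = Add(5, Add(87, Mul(Add(Add(14, 2), -11), -58))) = Add(5, Add(87, Mul(Add(16, -11), -58))) = Add(5, Add(87, Mul(5, -58))) = Add(5, Add(87, -290)) = Add(5, -203) = -198)
Add(Add(Mul(16, Function('m')(4)), R), 15421) = Add(Add(Mul(16, 4), -198), 15421) = Add(Add(64, -198), 15421) = Add(-134, 15421) = 15287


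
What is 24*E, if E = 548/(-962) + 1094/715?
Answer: 609792/26455 ≈ 23.050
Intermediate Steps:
E = 25408/26455 (E = 548*(-1/962) + 1094*(1/715) = -274/481 + 1094/715 = 25408/26455 ≈ 0.96042)
24*E = 24*(25408/26455) = 609792/26455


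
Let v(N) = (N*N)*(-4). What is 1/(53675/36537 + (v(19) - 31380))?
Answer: -1923/63117727 ≈ -3.0467e-5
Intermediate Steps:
v(N) = -4*N² (v(N) = N²*(-4) = -4*N²)
1/(53675/36537 + (v(19) - 31380)) = 1/(53675/36537 + (-4*19² - 31380)) = 1/(53675*(1/36537) + (-4*361 - 31380)) = 1/(2825/1923 + (-1444 - 31380)) = 1/(2825/1923 - 32824) = 1/(-63117727/1923) = -1923/63117727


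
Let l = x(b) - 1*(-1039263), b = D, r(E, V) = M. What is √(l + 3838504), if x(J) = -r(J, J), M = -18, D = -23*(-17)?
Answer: √4877785 ≈ 2208.6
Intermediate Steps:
D = 391
r(E, V) = -18
b = 391
x(J) = 18 (x(J) = -1*(-18) = 18)
l = 1039281 (l = 18 - 1*(-1039263) = 18 + 1039263 = 1039281)
√(l + 3838504) = √(1039281 + 3838504) = √4877785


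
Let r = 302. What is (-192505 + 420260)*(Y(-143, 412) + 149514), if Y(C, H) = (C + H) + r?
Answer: 34182609175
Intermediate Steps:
Y(C, H) = 302 + C + H (Y(C, H) = (C + H) + 302 = 302 + C + H)
(-192505 + 420260)*(Y(-143, 412) + 149514) = (-192505 + 420260)*((302 - 143 + 412) + 149514) = 227755*(571 + 149514) = 227755*150085 = 34182609175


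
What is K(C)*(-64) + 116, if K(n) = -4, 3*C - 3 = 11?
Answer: 372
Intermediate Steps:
C = 14/3 (C = 1 + (⅓)*11 = 1 + 11/3 = 14/3 ≈ 4.6667)
K(C)*(-64) + 116 = -4*(-64) + 116 = 256 + 116 = 372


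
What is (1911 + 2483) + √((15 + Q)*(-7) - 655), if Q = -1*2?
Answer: 4394 + I*√746 ≈ 4394.0 + 27.313*I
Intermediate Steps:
Q = -2
(1911 + 2483) + √((15 + Q)*(-7) - 655) = (1911 + 2483) + √((15 - 2)*(-7) - 655) = 4394 + √(13*(-7) - 655) = 4394 + √(-91 - 655) = 4394 + √(-746) = 4394 + I*√746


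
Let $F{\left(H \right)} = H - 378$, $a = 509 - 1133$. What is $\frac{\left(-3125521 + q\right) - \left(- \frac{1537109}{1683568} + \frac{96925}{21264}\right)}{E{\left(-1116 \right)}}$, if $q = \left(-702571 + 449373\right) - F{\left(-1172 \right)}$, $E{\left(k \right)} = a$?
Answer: $\frac{3778147514360891}{698088104064} \approx 5412.1$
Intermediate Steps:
$a = -624$ ($a = 509 - 1133 = -624$)
$E{\left(k \right)} = -624$
$F{\left(H \right)} = -378 + H$ ($F{\left(H \right)} = H - 378 = -378 + H$)
$q = -251648$ ($q = \left(-702571 + 449373\right) - \left(-378 - 1172\right) = -253198 - -1550 = -253198 + 1550 = -251648$)
$\frac{\left(-3125521 + q\right) - \left(- \frac{1537109}{1683568} + \frac{96925}{21264}\right)}{E{\left(-1116 \right)}} = \frac{\left(-3125521 - 251648\right) - \left(- \frac{1537109}{1683568} + \frac{96925}{21264}\right)}{-624} = \left(-3377169 - \frac{4077960707}{1118730936}\right) \left(- \frac{1}{624}\right) = \left(- \frac{3778147514360891}{1118730936}\right) \left(- \frac{1}{624}\right) = \frac{3778147514360891}{698088104064}$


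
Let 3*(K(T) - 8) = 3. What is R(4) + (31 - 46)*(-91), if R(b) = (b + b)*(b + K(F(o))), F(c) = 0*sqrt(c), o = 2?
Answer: 1469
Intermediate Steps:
F(c) = 0
K(T) = 9 (K(T) = 8 + (1/3)*3 = 8 + 1 = 9)
R(b) = 2*b*(9 + b) (R(b) = (b + b)*(b + 9) = (2*b)*(9 + b) = 2*b*(9 + b))
R(4) + (31 - 46)*(-91) = 2*4*(9 + 4) + (31 - 46)*(-91) = 2*4*13 - 15*(-91) = 104 + 1365 = 1469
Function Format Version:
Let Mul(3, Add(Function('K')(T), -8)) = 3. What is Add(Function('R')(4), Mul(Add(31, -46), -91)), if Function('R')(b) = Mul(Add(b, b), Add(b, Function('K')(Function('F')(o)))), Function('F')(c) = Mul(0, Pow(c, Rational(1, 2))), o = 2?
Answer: 1469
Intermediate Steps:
Function('F')(c) = 0
Function('K')(T) = 9 (Function('K')(T) = Add(8, Mul(Rational(1, 3), 3)) = Add(8, 1) = 9)
Function('R')(b) = Mul(2, b, Add(9, b)) (Function('R')(b) = Mul(Add(b, b), Add(b, 9)) = Mul(Mul(2, b), Add(9, b)) = Mul(2, b, Add(9, b)))
Add(Function('R')(4), Mul(Add(31, -46), -91)) = Add(Mul(2, 4, Add(9, 4)), Mul(Add(31, -46), -91)) = Add(Mul(2, 4, 13), Mul(-15, -91)) = Add(104, 1365) = 1469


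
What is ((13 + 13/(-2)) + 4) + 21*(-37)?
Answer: -1533/2 ≈ -766.50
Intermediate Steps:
((13 + 13/(-2)) + 4) + 21*(-37) = ((13 + 13*(-1/2)) + 4) - 777 = ((13 - 13/2) + 4) - 777 = (13/2 + 4) - 777 = 21/2 - 777 = -1533/2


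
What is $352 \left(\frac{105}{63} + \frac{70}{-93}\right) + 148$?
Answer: $\frac{43684}{93} \approx 469.72$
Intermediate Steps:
$352 \left(\frac{105}{63} + \frac{70}{-93}\right) + 148 = 352 \left(105 \cdot \frac{1}{63} + 70 \left(- \frac{1}{93}\right)\right) + 148 = 352 \left(\frac{5}{3} - \frac{70}{93}\right) + 148 = 352 \cdot \frac{85}{93} + 148 = \frac{29920}{93} + 148 = \frac{43684}{93}$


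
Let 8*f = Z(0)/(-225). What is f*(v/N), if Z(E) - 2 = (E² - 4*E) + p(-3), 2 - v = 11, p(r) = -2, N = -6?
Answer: 0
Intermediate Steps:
v = -9 (v = 2 - 1*11 = 2 - 11 = -9)
Z(E) = E² - 4*E (Z(E) = 2 + ((E² - 4*E) - 2) = 2 + (-2 + E² - 4*E) = E² - 4*E)
f = 0 (f = ((0*(-4 + 0))/(-225))/8 = ((0*(-4))*(-1/225))/8 = (0*(-1/225))/8 = (⅛)*0 = 0)
f*(v/N) = 0*(-9/(-6)) = 0*(-9*(-⅙)) = 0*(3/2) = 0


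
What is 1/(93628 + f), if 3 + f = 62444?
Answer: 1/156069 ≈ 6.4074e-6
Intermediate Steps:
f = 62441 (f = -3 + 62444 = 62441)
1/(93628 + f) = 1/(93628 + 62441) = 1/156069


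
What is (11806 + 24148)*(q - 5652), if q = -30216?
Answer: -1289598072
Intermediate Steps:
(11806 + 24148)*(q - 5652) = (11806 + 24148)*(-30216 - 5652) = 35954*(-35868) = -1289598072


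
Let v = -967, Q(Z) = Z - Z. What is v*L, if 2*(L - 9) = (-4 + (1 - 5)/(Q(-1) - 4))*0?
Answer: -8703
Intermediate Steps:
Q(Z) = 0
L = 9 (L = 9 + ((-4 + (1 - 5)/(0 - 4))*0)/2 = 9 + ((-4 - 4/(-4))*0)/2 = 9 + ((-4 - 4*(-¼))*0)/2 = 9 + ((-4 + 1)*0)/2 = 9 + (-3*0)/2 = 9 + (½)*0 = 9 + 0 = 9)
v*L = -967*9 = -8703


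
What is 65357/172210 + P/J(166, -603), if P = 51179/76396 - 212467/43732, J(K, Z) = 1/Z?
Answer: 45416780258605057/17979530545535 ≈ 2526.0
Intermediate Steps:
P = -1749183613/417618734 (P = 51179*(1/76396) - 212467*1/43732 = 51179/76396 - 212467/43732 = -1749183613/417618734 ≈ -4.1885)
65357/172210 + P/J(166, -603) = 65357/172210 - 1749183613/(417618734*(1/(-603))) = 65357*(1/172210) - 1749183613/(417618734*(-1/603)) = 65357/172210 - 1749183613/417618734*(-603) = 65357/172210 + 1054757718639/417618734 = 45416780258605057/17979530545535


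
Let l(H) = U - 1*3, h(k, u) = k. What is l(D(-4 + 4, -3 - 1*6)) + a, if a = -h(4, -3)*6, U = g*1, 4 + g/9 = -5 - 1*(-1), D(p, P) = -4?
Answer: -99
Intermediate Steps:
g = -72 (g = -36 + 9*(-5 - 1*(-1)) = -36 + 9*(-5 + 1) = -36 + 9*(-4) = -36 - 36 = -72)
U = -72 (U = -72*1 = -72)
a = -24 (a = -1*4*6 = -4*6 = -24)
l(H) = -75 (l(H) = -72 - 1*3 = -72 - 3 = -75)
l(D(-4 + 4, -3 - 1*6)) + a = -75 - 24 = -99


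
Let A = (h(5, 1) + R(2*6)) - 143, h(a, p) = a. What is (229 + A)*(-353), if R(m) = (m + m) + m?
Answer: -44831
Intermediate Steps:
R(m) = 3*m (R(m) = 2*m + m = 3*m)
A = -102 (A = (5 + 3*(2*6)) - 143 = (5 + 3*12) - 143 = (5 + 36) - 143 = 41 - 143 = -102)
(229 + A)*(-353) = (229 - 102)*(-353) = 127*(-353) = -44831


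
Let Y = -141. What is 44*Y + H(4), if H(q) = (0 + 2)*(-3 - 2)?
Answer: -6214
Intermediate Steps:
H(q) = -10 (H(q) = 2*(-5) = -10)
44*Y + H(4) = 44*(-141) - 10 = -6204 - 10 = -6214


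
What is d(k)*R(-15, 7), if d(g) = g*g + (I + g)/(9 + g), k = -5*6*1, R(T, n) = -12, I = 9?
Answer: -10812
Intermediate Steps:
k = -30 (k = -30*1 = -30)
d(g) = 1 + g**2 (d(g) = g*g + (9 + g)/(9 + g) = g**2 + 1 = 1 + g**2)
d(k)*R(-15, 7) = (1 + (-30)**2)*(-12) = (1 + 900)*(-12) = 901*(-12) = -10812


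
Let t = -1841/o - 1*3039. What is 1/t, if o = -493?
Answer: -493/1496386 ≈ -0.00032946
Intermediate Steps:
t = -1496386/493 (t = -1841/(-493) - 1*3039 = -1841*(-1/493) - 3039 = 1841/493 - 3039 = -1496386/493 ≈ -3035.3)
1/t = 1/(-1496386/493) = -493/1496386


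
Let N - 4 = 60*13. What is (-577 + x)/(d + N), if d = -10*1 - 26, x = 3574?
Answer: 2997/748 ≈ 4.0067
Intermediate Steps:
d = -36 (d = -10 - 26 = -36)
N = 784 (N = 4 + 60*13 = 4 + 780 = 784)
(-577 + x)/(d + N) = (-577 + 3574)/(-36 + 784) = 2997/748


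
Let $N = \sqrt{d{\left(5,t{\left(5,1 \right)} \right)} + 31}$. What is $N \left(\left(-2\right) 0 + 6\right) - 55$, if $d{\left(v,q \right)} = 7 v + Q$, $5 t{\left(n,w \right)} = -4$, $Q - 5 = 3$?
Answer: $-55 + 6 \sqrt{74} \approx -3.386$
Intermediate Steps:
$Q = 8$ ($Q = 5 + 3 = 8$)
$t{\left(n,w \right)} = - \frac{4}{5}$ ($t{\left(n,w \right)} = \frac{1}{5} \left(-4\right) = - \frac{4}{5}$)
$d{\left(v,q \right)} = 8 + 7 v$ ($d{\left(v,q \right)} = 7 v + 8 = 8 + 7 v$)
$N = \sqrt{74}$ ($N = \sqrt{\left(8 + 7 \cdot 5\right) + 31} = \sqrt{\left(8 + 35\right) + 31} = \sqrt{43 + 31} = \sqrt{74} \approx 8.6023$)
$N \left(\left(-2\right) 0 + 6\right) - 55 = \sqrt{74} \left(\left(-2\right) 0 + 6\right) - 55 = \sqrt{74} \left(0 + 6\right) - 55 = \sqrt{74} \cdot 6 - 55 = 6 \sqrt{74} - 55 = -55 + 6 \sqrt{74}$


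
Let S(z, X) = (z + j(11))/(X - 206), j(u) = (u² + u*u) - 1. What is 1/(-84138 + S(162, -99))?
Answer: -305/25662493 ≈ -1.1885e-5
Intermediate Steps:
j(u) = -1 + 2*u² (j(u) = (u² + u²) - 1 = 2*u² - 1 = -1 + 2*u²)
S(z, X) = (241 + z)/(-206 + X) (S(z, X) = (z + (-1 + 2*11²))/(X - 206) = (z + (-1 + 2*121))/(-206 + X) = (z + (-1 + 242))/(-206 + X) = (z + 241)/(-206 + X) = (241 + z)/(-206 + X))
1/(-84138 + S(162, -99)) = 1/(-84138 + (241 + 162)/(-206 - 99)) = 1/(-84138 + 403/(-305)) = 1/(-84138 - 1/305*403) = 1/(-84138 - 403/305) = 1/(-25662493/305) = -305/25662493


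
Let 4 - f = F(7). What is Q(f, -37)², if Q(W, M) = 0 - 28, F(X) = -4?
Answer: 784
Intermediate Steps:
f = 8 (f = 4 - 1*(-4) = 4 + 4 = 8)
Q(W, M) = -28
Q(f, -37)² = (-28)² = 784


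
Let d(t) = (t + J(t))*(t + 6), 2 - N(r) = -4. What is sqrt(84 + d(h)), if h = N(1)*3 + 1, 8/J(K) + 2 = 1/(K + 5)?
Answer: sqrt(1009231)/47 ≈ 21.375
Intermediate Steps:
N(r) = 6 (N(r) = 2 - 1*(-4) = 2 + 4 = 6)
J(K) = 8/(-2 + 1/(5 + K)) (J(K) = 8/(-2 + 1/(K + 5)) = 8/(-2 + 1/(5 + K)))
h = 19 (h = 6*3 + 1 = 18 + 1 = 19)
d(t) = (6 + t)*(t + 8*(-5 - t)/(9 + 2*t)) (d(t) = (t + 8*(-5 - t)/(9 + 2*t))*(t + 6) = (t + 8*(-5 - t)/(9 + 2*t))*(6 + t) = (6 + t)*(t + 8*(-5 - t)/(9 + 2*t)))
sqrt(84 + d(h)) = sqrt(84 + (-240 - 34*19 + 2*19**3 + 13*19**2)/(9 + 2*19)) = sqrt(84 + (-240 - 646 + 2*6859 + 13*361)/(9 + 38)) = sqrt(84 + (-240 - 646 + 13718 + 4693)/47) = sqrt(84 + (1/47)*17525) = sqrt(84 + 17525/47) = sqrt(21473/47) = sqrt(1009231)/47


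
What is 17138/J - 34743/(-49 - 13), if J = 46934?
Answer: 26317589/46934 ≈ 560.74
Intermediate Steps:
17138/J - 34743/(-49 - 13) = 17138/46934 - 34743/(-49 - 13) = 17138*(1/46934) - 34743/(1*(-62)) = 8569/23467 - 34743/(-62) = 8569/23467 - 34743*(-1/62) = 8569/23467 + 34743/62 = 26317589/46934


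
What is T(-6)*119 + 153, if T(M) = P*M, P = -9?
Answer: 6579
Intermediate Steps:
T(M) = -9*M
T(-6)*119 + 153 = -9*(-6)*119 + 153 = 54*119 + 153 = 6426 + 153 = 6579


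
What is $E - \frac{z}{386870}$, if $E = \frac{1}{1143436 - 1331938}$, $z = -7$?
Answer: $\frac{233161}{18231442185} \approx 1.2789 \cdot 10^{-5}$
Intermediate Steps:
$E = - \frac{1}{188502}$ ($E = \frac{1}{-188502} = - \frac{1}{188502} \approx -5.305 \cdot 10^{-6}$)
$E - \frac{z}{386870} = - \frac{1}{188502} - - \frac{7}{386870} = - \frac{1}{188502} + \frac{7}{386870} = \frac{233161}{18231442185}$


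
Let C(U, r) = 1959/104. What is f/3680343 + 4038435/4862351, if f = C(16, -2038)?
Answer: 39634446861511/47720318577048 ≈ 0.83056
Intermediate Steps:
C(U, r) = 1959/104 (C(U, r) = 1959*(1/104) = 1959/104)
f = 1959/104 ≈ 18.837
f/3680343 + 4038435/4862351 = (1959/104)/3680343 + 4038435/4862351 = (1959/104)*(1/3680343) + 4038435*(1/4862351) = 653/127585224 + 4038435/4862351 = 39634446861511/47720318577048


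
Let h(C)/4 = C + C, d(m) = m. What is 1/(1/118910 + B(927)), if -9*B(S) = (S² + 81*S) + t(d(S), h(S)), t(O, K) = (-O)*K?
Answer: 118910/78483453841 ≈ 1.5151e-6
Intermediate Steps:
h(C) = 8*C (h(C) = 4*(C + C) = 4*(2*C) = 8*C)
t(O, K) = -K*O
B(S) = -9*S + 7*S²/9 (B(S) = -((S² + 81*S) - 8*S*S)/9 = -((S² + 81*S) - 8*S²)/9 = -(-7*S² + 81*S)/9 = -9*S + 7*S²/9)
1/(1/118910 + B(927)) = 1/(1/118910 + (⅑)*927*(-81 + 7*927)) = 1/(1/118910 + (⅑)*927*(-81 + 6489)) = 1/(1/118910 + (⅑)*927*6408) = 1/(1/118910 + 660024) = 1/(78483453841/118910) = 118910/78483453841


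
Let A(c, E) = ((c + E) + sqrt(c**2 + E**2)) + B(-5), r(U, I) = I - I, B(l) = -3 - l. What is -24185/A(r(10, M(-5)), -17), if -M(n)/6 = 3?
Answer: -24185/2 ≈ -12093.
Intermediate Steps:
M(n) = -18 (M(n) = -6*3 = -18)
r(U, I) = 0
A(c, E) = 2 + E + c + sqrt(E**2 + c**2) (A(c, E) = ((c + E) + sqrt(c**2 + E**2)) + (-3 - 1*(-5)) = ((E + c) + sqrt(E**2 + c**2)) + (-3 + 5) = (E + c + sqrt(E**2 + c**2)) + 2 = 2 + E + c + sqrt(E**2 + c**2))
-24185/A(r(10, M(-5)), -17) = -24185/(2 - 17 + 0 + sqrt((-17)**2 + 0**2)) = -24185/(2 - 17 + 0 + sqrt(289 + 0)) = -24185/(2 - 17 + 0 + sqrt(289)) = -24185/(2 - 17 + 0 + 17) = -24185/2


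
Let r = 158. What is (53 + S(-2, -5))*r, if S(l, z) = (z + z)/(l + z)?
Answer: 60198/7 ≈ 8599.7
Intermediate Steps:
S(l, z) = 2*z/(l + z) (S(l, z) = (2*z)/(l + z) = 2*z/(l + z))
(53 + S(-2, -5))*r = (53 + 2*(-5)/(-2 - 5))*158 = (53 + 2*(-5)/(-7))*158 = (53 + 2*(-5)*(-⅐))*158 = (53 + 10/7)*158 = (381/7)*158 = 60198/7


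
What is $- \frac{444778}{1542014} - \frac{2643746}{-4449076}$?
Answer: $\frac{524460554829}{1715134369766} \approx 0.30578$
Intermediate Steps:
$- \frac{444778}{1542014} - \frac{2643746}{-4449076} = \left(-444778\right) \frac{1}{1542014} - - \frac{1321873}{2224538} = - \frac{222389}{771007} + \frac{1321873}{2224538} = \frac{524460554829}{1715134369766}$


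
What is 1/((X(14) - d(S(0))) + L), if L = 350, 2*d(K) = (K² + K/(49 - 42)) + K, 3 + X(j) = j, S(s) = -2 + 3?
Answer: 14/5039 ≈ 0.0027783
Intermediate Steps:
S(s) = 1
X(j) = -3 + j
d(K) = K²/2 + 4*K/7 (d(K) = ((K² + K/(49 - 42)) + K)/2 = ((K² + K/7) + K)/2 = (K² + 8*K/7)/2 = K²/2 + 4*K/7)
1/((X(14) - d(S(0))) + L) = 1/(((-3 + 14) - (8 + 7*1)/14) + 350) = 1/((11 - (8 + 7)/14) + 350) = 1/((11 - 15/14) + 350) = 1/(139/14 + 350) = 1/(5039/14) = 14/5039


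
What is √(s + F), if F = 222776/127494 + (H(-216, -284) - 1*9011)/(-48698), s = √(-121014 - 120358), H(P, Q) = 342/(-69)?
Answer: √(121626601688588034298 + 125875845873411840648*I*√60343)/7933342482 ≈ 15.704 + 15.642*I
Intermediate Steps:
H(P, Q) = -114/23 (H(P, Q) = 342*(-1/69) = -114/23)
s = 2*I*√60343 (s = √(-241372) = 2*I*√60343 ≈ 491.3*I)
F = 137979599101/71400082338 (F = 222776/127494 + (-114/23 - 1*9011)/(-48698) = 222776*(1/127494) + (-114/23 - 9011)*(-1/48698) = 111388/63747 - 207367/23*(-1/48698) = 111388/63747 + 207367/1120054 = 137979599101/71400082338 ≈ 1.9325)
√(s + F) = √(2*I*√60343 + 137979599101/71400082338) = √(137979599101/71400082338 + 2*I*√60343)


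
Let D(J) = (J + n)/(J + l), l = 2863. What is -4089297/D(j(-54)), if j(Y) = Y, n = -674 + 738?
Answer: -11486835273/10 ≈ -1.1487e+9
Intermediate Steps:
n = 64
D(J) = (64 + J)/(2863 + J) (D(J) = (J + 64)/(J + 2863) = (64 + J)/(2863 + J))
-4089297/D(j(-54)) = -4089297*(2863 - 54)/(64 - 54) = -4089297/(10/2809) = -4089297/((1/2809)*10) = -4089297/10/2809 = -4089297*2809/10 = -11486835273/10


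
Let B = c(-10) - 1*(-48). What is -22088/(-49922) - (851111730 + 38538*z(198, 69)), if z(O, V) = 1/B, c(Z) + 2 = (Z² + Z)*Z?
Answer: -9071443668421013/10658347 ≈ -8.5111e+8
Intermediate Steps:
c(Z) = -2 + Z*(Z + Z²) (c(Z) = -2 + (Z² + Z)*Z = -2 + (Z + Z²)*Z = -2 + Z*(Z + Z²))
B = -854 (B = (-2 + (-10)² + (-10)³) - 1*(-48) = (-2 + 100 - 1000) + 48 = -902 + 48 = -854)
z(O, V) = -1/854 (z(O, V) = 1/(-854) = -1/854)
-22088/(-49922) - (851111730 + 38538*z(198, 69)) = -22088/(-49922) - 38538/(1/(-1/854 + 22085)) = -22088*(-1/49922) - 38538/(1/(18860589/854)) = 11044/24961 - 38538/854/18860589 = 11044/24961 - 38538*18860589/854 = 11044/24961 - 363424689441/427 = -9071443668421013/10658347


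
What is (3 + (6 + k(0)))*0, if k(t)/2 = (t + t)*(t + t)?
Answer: 0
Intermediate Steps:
k(t) = 8*t**2 (k(t) = 2*((t + t)*(t + t)) = 2*((2*t)*(2*t)) = 2*(4*t**2) = 8*t**2)
(3 + (6 + k(0)))*0 = (3 + (6 + 8*0**2))*0 = (3 + (6 + 8*0))*0 = (3 + (6 + 0))*0 = (3 + 6)*0 = 9*0 = 0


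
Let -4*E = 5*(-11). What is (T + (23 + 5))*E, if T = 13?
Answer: 2255/4 ≈ 563.75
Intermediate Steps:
E = 55/4 (E = -5*(-11)/4 = -¼*(-55) = 55/4 ≈ 13.750)
(T + (23 + 5))*E = (13 + (23 + 5))*(55/4) = (13 + 28)*(55/4) = 41*(55/4) = 2255/4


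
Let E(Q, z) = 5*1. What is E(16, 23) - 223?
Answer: -218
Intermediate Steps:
E(Q, z) = 5
E(16, 23) - 223 = 5 - 223 = -218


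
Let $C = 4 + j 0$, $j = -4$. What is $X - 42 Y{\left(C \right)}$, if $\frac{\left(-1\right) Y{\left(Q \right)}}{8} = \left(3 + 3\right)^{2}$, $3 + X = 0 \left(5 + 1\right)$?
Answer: $12093$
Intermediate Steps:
$C = 4$ ($C = 4 - 0 = 4 + 0 = 4$)
$X = -3$ ($X = -3 + 0 \left(5 + 1\right) = -3 + 0 \cdot 6 = -3 + 0 = -3$)
$Y{\left(Q \right)} = -288$ ($Y{\left(Q \right)} = - 8 \left(3 + 3\right)^{2} = - 8 \cdot 6^{2} = \left(-8\right) 36 = -288$)
$X - 42 Y{\left(C \right)} = -3 - -12096 = -3 + 12096 = 12093$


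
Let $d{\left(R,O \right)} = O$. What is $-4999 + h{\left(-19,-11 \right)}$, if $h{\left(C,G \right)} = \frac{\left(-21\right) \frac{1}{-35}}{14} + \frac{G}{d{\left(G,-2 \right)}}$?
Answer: $- \frac{174771}{35} \approx -4993.5$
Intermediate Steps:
$h{\left(C,G \right)} = \frac{3}{70} - \frac{G}{2}$ ($h{\left(C,G \right)} = \frac{\left(-21\right) \frac{1}{-35}}{14} + \frac{G}{-2} = \left(-21\right) \left(- \frac{1}{35}\right) \frac{1}{14} + G \left(- \frac{1}{2}\right) = \frac{3}{5} \cdot \frac{1}{14} - \frac{G}{2} = \frac{3}{70} - \frac{G}{2}$)
$-4999 + h{\left(-19,-11 \right)} = -4999 + \left(\frac{3}{70} - - \frac{11}{2}\right) = -4999 + \left(\frac{3}{70} + \frac{11}{2}\right) = -4999 + \frac{194}{35} = - \frac{174771}{35}$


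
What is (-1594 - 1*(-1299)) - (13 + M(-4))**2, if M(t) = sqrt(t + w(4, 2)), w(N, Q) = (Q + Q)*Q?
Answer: -520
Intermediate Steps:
w(N, Q) = 2*Q**2 (w(N, Q) = (2*Q)*Q = 2*Q**2)
M(t) = sqrt(8 + t) (M(t) = sqrt(t + 2*2**2) = sqrt(t + 2*4) = sqrt(t + 8) = sqrt(8 + t))
(-1594 - 1*(-1299)) - (13 + M(-4))**2 = (-1594 - 1*(-1299)) - (13 + sqrt(8 - 4))**2 = (-1594 + 1299) - (13 + sqrt(4))**2 = -295 - (13 + 2)**2 = -295 - 1*15**2 = -295 - 1*225 = -295 - 225 = -520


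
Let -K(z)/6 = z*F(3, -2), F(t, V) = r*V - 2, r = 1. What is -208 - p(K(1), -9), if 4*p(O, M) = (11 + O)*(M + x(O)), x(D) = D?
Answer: -1357/4 ≈ -339.25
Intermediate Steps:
F(t, V) = -2 + V (F(t, V) = 1*V - 2 = V - 2 = -2 + V)
K(z) = 24*z (K(z) = -6*z*(-2 - 2) = -6*z*(-4) = -(-24)*z = 24*z)
p(O, M) = (11 + O)*(M + O)/4 (p(O, M) = ((11 + O)*(M + O))/4 = (11 + O)*(M + O)/4)
-208 - p(K(1), -9) = -208 - ((24*1)**2/4 + (11/4)*(-9) + 11*(24*1)/4 + (1/4)*(-9)*(24*1)) = -208 - ((1/4)*24**2 - 99/4 + (11/4)*24 + (1/4)*(-9)*24) = -208 - ((1/4)*576 - 99/4 + 66 - 54) = -208 - (144 - 99/4 + 66 - 54) = -208 - 1*525/4 = -208 - 525/4 = -1357/4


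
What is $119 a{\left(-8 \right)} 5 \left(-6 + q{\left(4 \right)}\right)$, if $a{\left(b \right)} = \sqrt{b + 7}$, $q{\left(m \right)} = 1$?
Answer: $- 2975 i \approx - 2975.0 i$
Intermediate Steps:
$a{\left(b \right)} = \sqrt{7 + b}$
$119 a{\left(-8 \right)} 5 \left(-6 + q{\left(4 \right)}\right) = 119 \sqrt{7 - 8} \cdot 5 \left(-6 + 1\right) = 119 \sqrt{-1} \cdot 5 \left(-5\right) = 119 i \left(-25\right) = - 2975 i$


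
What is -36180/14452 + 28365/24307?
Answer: -117374070/87821191 ≈ -1.3365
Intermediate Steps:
-36180/14452 + 28365/24307 = -36180*1/14452 + 28365*(1/24307) = -9045/3613 + 28365/24307 = -117374070/87821191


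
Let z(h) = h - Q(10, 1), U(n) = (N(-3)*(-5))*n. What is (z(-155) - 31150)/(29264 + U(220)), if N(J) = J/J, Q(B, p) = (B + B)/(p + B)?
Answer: -344375/309804 ≈ -1.1116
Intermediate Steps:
Q(B, p) = 2*B/(B + p) (Q(B, p) = (2*B)/(B + p) = 2*B/(B + p))
N(J) = 1
U(n) = -5*n (U(n) = (1*(-5))*n = -5*n)
z(h) = -20/11 + h (z(h) = h - 2*10/(10 + 1) = h - 2*10/11 = h - 1*20/11 = h - 20/11 = -20/11 + h)
(z(-155) - 31150)/(29264 + U(220)) = ((-20/11 - 155) - 31150)/(29264 - 5*220) = (-1725/11 - 31150)/(29264 - 1100) = -344375/11/28164 = -344375/11*1/28164 = -344375/309804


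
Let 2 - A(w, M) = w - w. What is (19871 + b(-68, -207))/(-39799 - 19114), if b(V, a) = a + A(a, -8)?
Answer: -19666/58913 ≈ -0.33381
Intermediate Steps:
A(w, M) = 2 (A(w, M) = 2 - (w - w) = 2 - 1*0 = 2 + 0 = 2)
b(V, a) = 2 + a (b(V, a) = a + 2 = 2 + a)
(19871 + b(-68, -207))/(-39799 - 19114) = (19871 + (2 - 207))/(-39799 - 19114) = (19871 - 205)/(-58913) = 19666*(-1/58913) = -19666/58913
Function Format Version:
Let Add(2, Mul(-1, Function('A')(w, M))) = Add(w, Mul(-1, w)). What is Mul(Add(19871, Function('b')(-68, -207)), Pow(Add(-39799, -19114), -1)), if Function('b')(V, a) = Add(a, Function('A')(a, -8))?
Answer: Rational(-19666, 58913) ≈ -0.33381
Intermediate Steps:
Function('A')(w, M) = 2 (Function('A')(w, M) = Add(2, Mul(-1, Add(w, Mul(-1, w)))) = Add(2, Mul(-1, 0)) = Add(2, 0) = 2)
Function('b')(V, a) = Add(2, a) (Function('b')(V, a) = Add(a, 2) = Add(2, a))
Mul(Add(19871, Function('b')(-68, -207)), Pow(Add(-39799, -19114), -1)) = Mul(Add(19871, Add(2, -207)), Pow(Add(-39799, -19114), -1)) = Mul(Add(19871, -205), Pow(-58913, -1)) = Mul(19666, Rational(-1, 58913)) = Rational(-19666, 58913)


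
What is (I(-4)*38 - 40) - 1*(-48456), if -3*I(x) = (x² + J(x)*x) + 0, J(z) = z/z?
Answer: 48264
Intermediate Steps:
J(z) = 1
I(x) = -x/3 - x²/3 (I(x) = -((x² + 1*x) + 0)/3 = -((x² + x) + 0)/3 = -((x + x²) + 0)/3 = -(x + x²)/3 = -x/3 - x²/3)
(I(-4)*38 - 40) - 1*(-48456) = (-⅓*(-4)*(1 - 4)*38 - 40) - 1*(-48456) = (-⅓*(-4)*(-3)*38 - 40) + 48456 = (-4*38 - 40) + 48456 = (-152 - 40) + 48456 = -192 + 48456 = 48264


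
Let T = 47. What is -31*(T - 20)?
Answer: -837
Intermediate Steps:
-31*(T - 20) = -31*(47 - 20) = -31*27 = -837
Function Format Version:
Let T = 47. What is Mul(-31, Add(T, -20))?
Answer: -837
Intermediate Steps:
Mul(-31, Add(T, -20)) = Mul(-31, Add(47, -20)) = Mul(-31, 27) = -837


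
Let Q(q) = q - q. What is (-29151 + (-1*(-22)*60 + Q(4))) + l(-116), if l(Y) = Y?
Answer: -27947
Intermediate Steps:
Q(q) = 0
(-29151 + (-1*(-22)*60 + Q(4))) + l(-116) = (-29151 + (-1*(-22)*60 + 0)) - 116 = (-29151 + (22*60 + 0)) - 116 = (-29151 + (1320 + 0)) - 116 = (-29151 + 1320) - 116 = -27831 - 116 = -27947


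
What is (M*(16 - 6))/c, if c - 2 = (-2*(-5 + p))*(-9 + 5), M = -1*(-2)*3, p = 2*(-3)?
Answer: -30/43 ≈ -0.69767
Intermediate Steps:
p = -6
M = 6 (M = 2*3 = 6)
c = -86 (c = 2 + (-2*(-5 - 6))*(-9 + 5) = 2 - 2*(-11)*(-4) = 2 + 22*(-4) = 2 - 88 = -86)
(M*(16 - 6))/c = (6*(16 - 6))/(-86) = (6*10)*(-1/86) = 60*(-1/86) = -30/43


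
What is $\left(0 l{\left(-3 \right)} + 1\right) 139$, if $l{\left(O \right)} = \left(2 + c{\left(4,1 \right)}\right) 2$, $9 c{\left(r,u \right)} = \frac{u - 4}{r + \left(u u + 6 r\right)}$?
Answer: $139$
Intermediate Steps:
$c{\left(r,u \right)} = \frac{-4 + u}{9 \left(u^{2} + 7 r\right)}$ ($c{\left(r,u \right)} = \frac{\left(u - 4\right) \frac{1}{r + \left(u u + 6 r\right)}}{9} = \frac{\left(-4 + u\right) \frac{1}{r + \left(u^{2} + 6 r\right)}}{9} = \frac{\left(-4 + u\right) \frac{1}{u^{2} + 7 r}}{9} = \frac{\frac{1}{u^{2} + 7 r} \left(-4 + u\right)}{9} = \frac{-4 + u}{9 \left(u^{2} + 7 r\right)}$)
$l{\left(O \right)} = \frac{346}{87}$ ($l{\left(O \right)} = \left(2 + \frac{-4 + 1}{9 \left(1^{2} + 7 \cdot 4\right)}\right) 2 = \left(2 + \frac{1}{9} \frac{1}{1 + 28} \left(-3\right)\right) 2 = \left(2 + \frac{1}{9} \cdot \frac{1}{29} \left(-3\right)\right) 2 = \left(2 - \frac{1}{87}\right) 2 = \frac{173}{87} \cdot 2 = \frac{346}{87}$)
$\left(0 l{\left(-3 \right)} + 1\right) 139 = \left(0 \cdot \frac{346}{87} + 1\right) 139 = \left(0 + 1\right) 139 = 1 \cdot 139 = 139$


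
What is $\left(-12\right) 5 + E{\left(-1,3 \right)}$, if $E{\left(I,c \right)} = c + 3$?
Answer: $-54$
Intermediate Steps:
$E{\left(I,c \right)} = 3 + c$
$\left(-12\right) 5 + E{\left(-1,3 \right)} = \left(-12\right) 5 + \left(3 + 3\right) = -60 + 6 = -54$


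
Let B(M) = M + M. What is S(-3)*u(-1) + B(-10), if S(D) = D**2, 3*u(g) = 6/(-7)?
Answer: -158/7 ≈ -22.571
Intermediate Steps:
u(g) = -2/7 (u(g) = (6/(-7))/3 = (6*(-1/7))/3 = (1/3)*(-6/7) = -2/7)
B(M) = 2*M
S(-3)*u(-1) + B(-10) = (-3)**2*(-2/7) + 2*(-10) = 9*(-2/7) - 20 = -18/7 - 20 = -158/7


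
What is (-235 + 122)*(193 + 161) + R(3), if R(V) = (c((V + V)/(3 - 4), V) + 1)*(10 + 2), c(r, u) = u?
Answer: -39954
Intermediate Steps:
R(V) = 12 + 12*V (R(V) = (V + 1)*(10 + 2) = (1 + V)*12 = 12 + 12*V)
(-235 + 122)*(193 + 161) + R(3) = (-235 + 122)*(193 + 161) + (12 + 12*3) = -113*354 + (12 + 36) = -40002 + 48 = -39954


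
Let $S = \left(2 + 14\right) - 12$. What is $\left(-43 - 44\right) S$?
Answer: $-348$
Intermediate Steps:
$S = 4$ ($S = 16 - 12 = 4$)
$\left(-43 - 44\right) S = \left(-43 - 44\right) 4 = \left(-87\right) 4 = -348$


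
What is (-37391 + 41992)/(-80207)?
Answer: -4601/80207 ≈ -0.057364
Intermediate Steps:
(-37391 + 41992)/(-80207) = 4601*(-1/80207) = -4601/80207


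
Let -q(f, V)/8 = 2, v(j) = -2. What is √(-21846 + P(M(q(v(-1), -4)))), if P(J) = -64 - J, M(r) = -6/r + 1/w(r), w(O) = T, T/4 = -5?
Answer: I*√8764130/20 ≈ 148.02*I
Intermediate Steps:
T = -20 (T = 4*(-5) = -20)
q(f, V) = -16 (q(f, V) = -8*2 = -16)
w(O) = -20
M(r) = -1/20 - 6/r (M(r) = -6/r + 1/(-20) = -6/r + 1*(-1/20) = -6/r - 1/20 = -1/20 - 6/r)
√(-21846 + P(M(q(v(-1), -4)))) = √(-21846 + (-64 - (-120 - 1*(-16))/(20*(-16)))) = √(-21846 + (-64 - (-1)*(-120 + 16)/(20*16))) = √(-21846 + (-64 - (-1)*(-104)/(20*16))) = √(-21846 + (-64 - 1*13/40)) = √(-21846 + (-64 - 13/40)) = √(-21846 - 2573/40) = √(-876413/40) = I*√8764130/20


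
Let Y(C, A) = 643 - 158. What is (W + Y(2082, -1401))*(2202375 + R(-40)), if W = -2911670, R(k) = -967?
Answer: -6408705948480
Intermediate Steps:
Y(C, A) = 485
(W + Y(2082, -1401))*(2202375 + R(-40)) = (-2911670 + 485)*(2202375 - 967) = -2911185*2201408 = -6408705948480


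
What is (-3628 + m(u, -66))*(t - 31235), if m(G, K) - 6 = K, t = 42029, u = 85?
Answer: -39808272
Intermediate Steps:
m(G, K) = 6 + K
(-3628 + m(u, -66))*(t - 31235) = (-3628 + (6 - 66))*(42029 - 31235) = (-3628 - 60)*10794 = -3688*10794 = -39808272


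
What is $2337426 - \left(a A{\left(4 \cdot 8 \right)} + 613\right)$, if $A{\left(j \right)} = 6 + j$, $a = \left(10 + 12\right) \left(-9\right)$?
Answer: $2344337$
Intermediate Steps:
$a = -198$ ($a = 22 \left(-9\right) = -198$)
$2337426 - \left(a A{\left(4 \cdot 8 \right)} + 613\right) = 2337426 - \left(- 198 \left(6 + 4 \cdot 8\right) + 613\right) = 2337426 - \left(- 198 \left(6 + 32\right) + 613\right) = 2337426 - \left(\left(-198\right) 38 + 613\right) = 2337426 - \left(-7524 + 613\right) = 2337426 - -6911 = 2337426 + 6911 = 2344337$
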